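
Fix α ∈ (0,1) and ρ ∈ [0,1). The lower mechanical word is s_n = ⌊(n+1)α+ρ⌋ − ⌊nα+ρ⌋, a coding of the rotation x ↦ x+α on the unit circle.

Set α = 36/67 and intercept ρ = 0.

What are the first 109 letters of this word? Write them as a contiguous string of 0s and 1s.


n=0: ⌊(1·36)/67⌋ − ⌊(0·36)/67⌋ = ⌊36/67⌋ − ⌊0/67⌋ = 0 − 0 = 0
n=1: ⌊(2·36)/67⌋ − ⌊(1·36)/67⌋ = ⌊72/67⌋ − ⌊36/67⌋ = 1 − 0 = 1
n=2: ⌊(3·36)/67⌋ − ⌊(2·36)/67⌋ = ⌊108/67⌋ − ⌊72/67⌋ = 1 − 1 = 0
n=3: ⌊(4·36)/67⌋ − ⌊(3·36)/67⌋ = ⌊144/67⌋ − ⌊108/67⌋ = 2 − 1 = 1
n=4: ⌊(5·36)/67⌋ − ⌊(4·36)/67⌋ = ⌊180/67⌋ − ⌊144/67⌋ = 2 − 2 = 0
n=5: ⌊(6·36)/67⌋ − ⌊(5·36)/67⌋ = ⌊216/67⌋ − ⌊180/67⌋ = 3 − 2 = 1
n=6: ⌊(7·36)/67⌋ − ⌊(6·36)/67⌋ = ⌊252/67⌋ − ⌊216/67⌋ = 3 − 3 = 0
n=7: ⌊(8·36)/67⌋ − ⌊(7·36)/67⌋ = ⌊288/67⌋ − ⌊252/67⌋ = 4 − 3 = 1
n=8: ⌊(9·36)/67⌋ − ⌊(8·36)/67⌋ = ⌊324/67⌋ − ⌊288/67⌋ = 4 − 4 = 0
n=9: ⌊(10·36)/67⌋ − ⌊(9·36)/67⌋ = ⌊360/67⌋ − ⌊324/67⌋ = 5 − 4 = 1
n=10: ⌊(11·36)/67⌋ − ⌊(10·36)/67⌋ = ⌊396/67⌋ − ⌊360/67⌋ = 5 − 5 = 0
n=11: ⌊(12·36)/67⌋ − ⌊(11·36)/67⌋ = ⌊432/67⌋ − ⌊396/67⌋ = 6 − 5 = 1
n=12: ⌊(13·36)/67⌋ − ⌊(12·36)/67⌋ = ⌊468/67⌋ − ⌊432/67⌋ = 6 − 6 = 0
n=13: ⌊(14·36)/67⌋ − ⌊(13·36)/67⌋ = ⌊504/67⌋ − ⌊468/67⌋ = 7 − 6 = 1
n=14: ⌊(15·36)/67⌋ − ⌊(14·36)/67⌋ = ⌊540/67⌋ − ⌊504/67⌋ = 8 − 7 = 1
n=15: ⌊(16·36)/67⌋ − ⌊(15·36)/67⌋ = ⌊576/67⌋ − ⌊540/67⌋ = 8 − 8 = 0
n=16: ⌊(17·36)/67⌋ − ⌊(16·36)/67⌋ = ⌊612/67⌋ − ⌊576/67⌋ = 9 − 8 = 1
n=17: ⌊(18·36)/67⌋ − ⌊(17·36)/67⌋ = ⌊648/67⌋ − ⌊612/67⌋ = 9 − 9 = 0
n=18: ⌊(19·36)/67⌋ − ⌊(18·36)/67⌋ = ⌊684/67⌋ − ⌊648/67⌋ = 10 − 9 = 1
n=19: ⌊(20·36)/67⌋ − ⌊(19·36)/67⌋ = ⌊720/67⌋ − ⌊684/67⌋ = 10 − 10 = 0
n=20: ⌊(21·36)/67⌋ − ⌊(20·36)/67⌋ = ⌊756/67⌋ − ⌊720/67⌋ = 11 − 10 = 1
n=21: ⌊(22·36)/67⌋ − ⌊(21·36)/67⌋ = ⌊792/67⌋ − ⌊756/67⌋ = 11 − 11 = 0
n=22: ⌊(23·36)/67⌋ − ⌊(22·36)/67⌋ = ⌊828/67⌋ − ⌊792/67⌋ = 12 − 11 = 1
n=23: ⌊(24·36)/67⌋ − ⌊(23·36)/67⌋ = ⌊864/67⌋ − ⌊828/67⌋ = 12 − 12 = 0
n=24: ⌊(25·36)/67⌋ − ⌊(24·36)/67⌋ = ⌊900/67⌋ − ⌊864/67⌋ = 13 − 12 = 1
n=25: ⌊(26·36)/67⌋ − ⌊(25·36)/67⌋ = ⌊936/67⌋ − ⌊900/67⌋ = 13 − 13 = 0
n=26: ⌊(27·36)/67⌋ − ⌊(26·36)/67⌋ = ⌊972/67⌋ − ⌊936/67⌋ = 14 − 13 = 1
n=27: ⌊(28·36)/67⌋ − ⌊(27·36)/67⌋ = ⌊1008/67⌋ − ⌊972/67⌋ = 15 − 14 = 1
n=28: ⌊(29·36)/67⌋ − ⌊(28·36)/67⌋ = ⌊1044/67⌋ − ⌊1008/67⌋ = 15 − 15 = 0
n=29: ⌊(30·36)/67⌋ − ⌊(29·36)/67⌋ = ⌊1080/67⌋ − ⌊1044/67⌋ = 16 − 15 = 1
n=30: ⌊(31·36)/67⌋ − ⌊(30·36)/67⌋ = ⌊1116/67⌋ − ⌊1080/67⌋ = 16 − 16 = 0
n=31: ⌊(32·36)/67⌋ − ⌊(31·36)/67⌋ = ⌊1152/67⌋ − ⌊1116/67⌋ = 17 − 16 = 1
n=32: ⌊(33·36)/67⌋ − ⌊(32·36)/67⌋ = ⌊1188/67⌋ − ⌊1152/67⌋ = 17 − 17 = 0
n=33: ⌊(34·36)/67⌋ − ⌊(33·36)/67⌋ = ⌊1224/67⌋ − ⌊1188/67⌋ = 18 − 17 = 1
n=34: ⌊(35·36)/67⌋ − ⌊(34·36)/67⌋ = ⌊1260/67⌋ − ⌊1224/67⌋ = 18 − 18 = 0
n=35: ⌊(36·36)/67⌋ − ⌊(35·36)/67⌋ = ⌊1296/67⌋ − ⌊1260/67⌋ = 19 − 18 = 1
n=36: ⌊(37·36)/67⌋ − ⌊(36·36)/67⌋ = ⌊1332/67⌋ − ⌊1296/67⌋ = 19 − 19 = 0
n=37: ⌊(38·36)/67⌋ − ⌊(37·36)/67⌋ = ⌊1368/67⌋ − ⌊1332/67⌋ = 20 − 19 = 1
n=38: ⌊(39·36)/67⌋ − ⌊(38·36)/67⌋ = ⌊1404/67⌋ − ⌊1368/67⌋ = 20 − 20 = 0
n=39: ⌊(40·36)/67⌋ − ⌊(39·36)/67⌋ = ⌊1440/67⌋ − ⌊1404/67⌋ = 21 − 20 = 1
n=40: ⌊(41·36)/67⌋ − ⌊(40·36)/67⌋ = ⌊1476/67⌋ − ⌊1440/67⌋ = 22 − 21 = 1
n=41: ⌊(42·36)/67⌋ − ⌊(41·36)/67⌋ = ⌊1512/67⌋ − ⌊1476/67⌋ = 22 − 22 = 0
n=42: ⌊(43·36)/67⌋ − ⌊(42·36)/67⌋ = ⌊1548/67⌋ − ⌊1512/67⌋ = 23 − 22 = 1
n=43: ⌊(44·36)/67⌋ − ⌊(43·36)/67⌋ = ⌊1584/67⌋ − ⌊1548/67⌋ = 23 − 23 = 0
n=44: ⌊(45·36)/67⌋ − ⌊(44·36)/67⌋ = ⌊1620/67⌋ − ⌊1584/67⌋ = 24 − 23 = 1
n=45: ⌊(46·36)/67⌋ − ⌊(45·36)/67⌋ = ⌊1656/67⌋ − ⌊1620/67⌋ = 24 − 24 = 0
n=46: ⌊(47·36)/67⌋ − ⌊(46·36)/67⌋ = ⌊1692/67⌋ − ⌊1656/67⌋ = 25 − 24 = 1
n=47: ⌊(48·36)/67⌋ − ⌊(47·36)/67⌋ = ⌊1728/67⌋ − ⌊1692/67⌋ = 25 − 25 = 0
n=48: ⌊(49·36)/67⌋ − ⌊(48·36)/67⌋ = ⌊1764/67⌋ − ⌊1728/67⌋ = 26 − 25 = 1
n=49: ⌊(50·36)/67⌋ − ⌊(49·36)/67⌋ = ⌊1800/67⌋ − ⌊1764/67⌋ = 26 − 26 = 0
n=50: ⌊(51·36)/67⌋ − ⌊(50·36)/67⌋ = ⌊1836/67⌋ − ⌊1800/67⌋ = 27 − 26 = 1
n=51: ⌊(52·36)/67⌋ − ⌊(51·36)/67⌋ = ⌊1872/67⌋ − ⌊1836/67⌋ = 27 − 27 = 0
n=52: ⌊(53·36)/67⌋ − ⌊(52·36)/67⌋ = ⌊1908/67⌋ − ⌊1872/67⌋ = 28 − 27 = 1
n=53: ⌊(54·36)/67⌋ − ⌊(53·36)/67⌋ = ⌊1944/67⌋ − ⌊1908/67⌋ = 29 − 28 = 1
n=54: ⌊(55·36)/67⌋ − ⌊(54·36)/67⌋ = ⌊1980/67⌋ − ⌊1944/67⌋ = 29 − 29 = 0
n=55: ⌊(56·36)/67⌋ − ⌊(55·36)/67⌋ = ⌊2016/67⌋ − ⌊1980/67⌋ = 30 − 29 = 1
n=56: ⌊(57·36)/67⌋ − ⌊(56·36)/67⌋ = ⌊2052/67⌋ − ⌊2016/67⌋ = 30 − 30 = 0
n=57: ⌊(58·36)/67⌋ − ⌊(57·36)/67⌋ = ⌊2088/67⌋ − ⌊2052/67⌋ = 31 − 30 = 1
n=58: ⌊(59·36)/67⌋ − ⌊(58·36)/67⌋ = ⌊2124/67⌋ − ⌊2088/67⌋ = 31 − 31 = 0
n=59: ⌊(60·36)/67⌋ − ⌊(59·36)/67⌋ = ⌊2160/67⌋ − ⌊2124/67⌋ = 32 − 31 = 1
n=60: ⌊(61·36)/67⌋ − ⌊(60·36)/67⌋ = ⌊2196/67⌋ − ⌊2160/67⌋ = 32 − 32 = 0
n=61: ⌊(62·36)/67⌋ − ⌊(61·36)/67⌋ = ⌊2232/67⌋ − ⌊2196/67⌋ = 33 − 32 = 1
n=62: ⌊(63·36)/67⌋ − ⌊(62·36)/67⌋ = ⌊2268/67⌋ − ⌊2232/67⌋ = 33 − 33 = 0
n=63: ⌊(64·36)/67⌋ − ⌊(63·36)/67⌋ = ⌊2304/67⌋ − ⌊2268/67⌋ = 34 − 33 = 1
n=64: ⌊(65·36)/67⌋ − ⌊(64·36)/67⌋ = ⌊2340/67⌋ − ⌊2304/67⌋ = 34 − 34 = 0
n=65: ⌊(66·36)/67⌋ − ⌊(65·36)/67⌋ = ⌊2376/67⌋ − ⌊2340/67⌋ = 35 − 34 = 1
n=66: ⌊(67·36)/67⌋ − ⌊(66·36)/67⌋ = ⌊2412/67⌋ − ⌊2376/67⌋ = 36 − 35 = 1
n=67: ⌊(68·36)/67⌋ − ⌊(67·36)/67⌋ = ⌊2448/67⌋ − ⌊2412/67⌋ = 36 − 36 = 0
n=68: ⌊(69·36)/67⌋ − ⌊(68·36)/67⌋ = ⌊2484/67⌋ − ⌊2448/67⌋ = 37 − 36 = 1
n=69: ⌊(70·36)/67⌋ − ⌊(69·36)/67⌋ = ⌊2520/67⌋ − ⌊2484/67⌋ = 37 − 37 = 0
n=70: ⌊(71·36)/67⌋ − ⌊(70·36)/67⌋ = ⌊2556/67⌋ − ⌊2520/67⌋ = 38 − 37 = 1
n=71: ⌊(72·36)/67⌋ − ⌊(71·36)/67⌋ = ⌊2592/67⌋ − ⌊2556/67⌋ = 38 − 38 = 0
n=72: ⌊(73·36)/67⌋ − ⌊(72·36)/67⌋ = ⌊2628/67⌋ − ⌊2592/67⌋ = 39 − 38 = 1
n=73: ⌊(74·36)/67⌋ − ⌊(73·36)/67⌋ = ⌊2664/67⌋ − ⌊2628/67⌋ = 39 − 39 = 0
n=74: ⌊(75·36)/67⌋ − ⌊(74·36)/67⌋ = ⌊2700/67⌋ − ⌊2664/67⌋ = 40 − 39 = 1
n=75: ⌊(76·36)/67⌋ − ⌊(75·36)/67⌋ = ⌊2736/67⌋ − ⌊2700/67⌋ = 40 − 40 = 0
n=76: ⌊(77·36)/67⌋ − ⌊(76·36)/67⌋ = ⌊2772/67⌋ − ⌊2736/67⌋ = 41 − 40 = 1
n=77: ⌊(78·36)/67⌋ − ⌊(77·36)/67⌋ = ⌊2808/67⌋ − ⌊2772/67⌋ = 41 − 41 = 0
n=78: ⌊(79·36)/67⌋ − ⌊(78·36)/67⌋ = ⌊2844/67⌋ − ⌊2808/67⌋ = 42 − 41 = 1
n=79: ⌊(80·36)/67⌋ − ⌊(79·36)/67⌋ = ⌊2880/67⌋ − ⌊2844/67⌋ = 42 − 42 = 0
n=80: ⌊(81·36)/67⌋ − ⌊(80·36)/67⌋ = ⌊2916/67⌋ − ⌊2880/67⌋ = 43 − 42 = 1
n=81: ⌊(82·36)/67⌋ − ⌊(81·36)/67⌋ = ⌊2952/67⌋ − ⌊2916/67⌋ = 44 − 43 = 1
n=82: ⌊(83·36)/67⌋ − ⌊(82·36)/67⌋ = ⌊2988/67⌋ − ⌊2952/67⌋ = 44 − 44 = 0
n=83: ⌊(84·36)/67⌋ − ⌊(83·36)/67⌋ = ⌊3024/67⌋ − ⌊2988/67⌋ = 45 − 44 = 1
n=84: ⌊(85·36)/67⌋ − ⌊(84·36)/67⌋ = ⌊3060/67⌋ − ⌊3024/67⌋ = 45 − 45 = 0
n=85: ⌊(86·36)/67⌋ − ⌊(85·36)/67⌋ = ⌊3096/67⌋ − ⌊3060/67⌋ = 46 − 45 = 1
n=86: ⌊(87·36)/67⌋ − ⌊(86·36)/67⌋ = ⌊3132/67⌋ − ⌊3096/67⌋ = 46 − 46 = 0
n=87: ⌊(88·36)/67⌋ − ⌊(87·36)/67⌋ = ⌊3168/67⌋ − ⌊3132/67⌋ = 47 − 46 = 1
n=88: ⌊(89·36)/67⌋ − ⌊(88·36)/67⌋ = ⌊3204/67⌋ − ⌊3168/67⌋ = 47 − 47 = 0
n=89: ⌊(90·36)/67⌋ − ⌊(89·36)/67⌋ = ⌊3240/67⌋ − ⌊3204/67⌋ = 48 − 47 = 1
n=90: ⌊(91·36)/67⌋ − ⌊(90·36)/67⌋ = ⌊3276/67⌋ − ⌊3240/67⌋ = 48 − 48 = 0
n=91: ⌊(92·36)/67⌋ − ⌊(91·36)/67⌋ = ⌊3312/67⌋ − ⌊3276/67⌋ = 49 − 48 = 1
n=92: ⌊(93·36)/67⌋ − ⌊(92·36)/67⌋ = ⌊3348/67⌋ − ⌊3312/67⌋ = 49 − 49 = 0
n=93: ⌊(94·36)/67⌋ − ⌊(93·36)/67⌋ = ⌊3384/67⌋ − ⌊3348/67⌋ = 50 − 49 = 1
n=94: ⌊(95·36)/67⌋ − ⌊(94·36)/67⌋ = ⌊3420/67⌋ − ⌊3384/67⌋ = 51 − 50 = 1
n=95: ⌊(96·36)/67⌋ − ⌊(95·36)/67⌋ = ⌊3456/67⌋ − ⌊3420/67⌋ = 51 − 51 = 0
n=96: ⌊(97·36)/67⌋ − ⌊(96·36)/67⌋ = ⌊3492/67⌋ − ⌊3456/67⌋ = 52 − 51 = 1
n=97: ⌊(98·36)/67⌋ − ⌊(97·36)/67⌋ = ⌊3528/67⌋ − ⌊3492/67⌋ = 52 − 52 = 0
n=98: ⌊(99·36)/67⌋ − ⌊(98·36)/67⌋ = ⌊3564/67⌋ − ⌊3528/67⌋ = 53 − 52 = 1
n=99: ⌊(100·36)/67⌋ − ⌊(99·36)/67⌋ = ⌊3600/67⌋ − ⌊3564/67⌋ = 53 − 53 = 0
n=100: ⌊(101·36)/67⌋ − ⌊(100·36)/67⌋ = ⌊3636/67⌋ − ⌊3600/67⌋ = 54 − 53 = 1
n=101: ⌊(102·36)/67⌋ − ⌊(101·36)/67⌋ = ⌊3672/67⌋ − ⌊3636/67⌋ = 54 − 54 = 0
n=102: ⌊(103·36)/67⌋ − ⌊(102·36)/67⌋ = ⌊3708/67⌋ − ⌊3672/67⌋ = 55 − 54 = 1
n=103: ⌊(104·36)/67⌋ − ⌊(103·36)/67⌋ = ⌊3744/67⌋ − ⌊3708/67⌋ = 55 − 55 = 0
n=104: ⌊(105·36)/67⌋ − ⌊(104·36)/67⌋ = ⌊3780/67⌋ − ⌊3744/67⌋ = 56 − 55 = 1
n=105: ⌊(106·36)/67⌋ − ⌊(105·36)/67⌋ = ⌊3816/67⌋ − ⌊3780/67⌋ = 56 − 56 = 0
n=106: ⌊(107·36)/67⌋ − ⌊(106·36)/67⌋ = ⌊3852/67⌋ − ⌊3816/67⌋ = 57 − 56 = 1
n=107: ⌊(108·36)/67⌋ − ⌊(107·36)/67⌋ = ⌊3888/67⌋ − ⌊3852/67⌋ = 58 − 57 = 1
n=108: ⌊(109·36)/67⌋ − ⌊(108·36)/67⌋ = ⌊3924/67⌋ − ⌊3888/67⌋ = 58 − 58 = 0

0101010101010110101010101011010101010101101010101010110101010101011010101010101011010101010101101010101010110


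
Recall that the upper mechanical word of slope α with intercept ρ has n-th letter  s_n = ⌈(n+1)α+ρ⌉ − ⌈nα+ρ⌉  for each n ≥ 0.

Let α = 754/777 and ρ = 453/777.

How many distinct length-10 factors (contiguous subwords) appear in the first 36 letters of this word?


11

t_n = ⌈(n·754+453)/777⌉ for n = 0 … 36:
  n=0…9: ⌈453/777⌉=1 ⌈1207/777⌉=2 ⌈1961/777⌉=3 ⌈2715/777⌉=4 ⌈3469/777⌉=5 ⌈4223/777⌉=6 ⌈4977/777⌉=7 ⌈5731/777⌉=8 ⌈6485/777⌉=9 ⌈7239/777⌉=10
  n=10…19: ⌈7993/777⌉=11 ⌈8747/777⌉=12 ⌈9501/777⌉=13 ⌈10255/777⌉=14 ⌈11009/777⌉=15 ⌈11763/777⌉=16 ⌈12517/777⌉=17 ⌈13271/777⌉=18 ⌈14025/777⌉=19 ⌈14779/777⌉=20
  n=20…29: ⌈15533/777⌉=20 ⌈16287/777⌉=21 ⌈17041/777⌉=22 ⌈17795/777⌉=23 ⌈18549/777⌉=24 ⌈19303/777⌉=25 ⌈20057/777⌉=26 ⌈20811/777⌉=27 ⌈21565/777⌉=28 ⌈22319/777⌉=29
  n=30…36: ⌈23073/777⌉=30 ⌈23827/777⌉=31 ⌈24581/777⌉=32 ⌈25335/777⌉=33 ⌈26089/777⌉=34 ⌈26843/777⌉=35 ⌈27597/777⌉=36
s_n = t_(n+1) − t_n for n = 0 … 35 gives
prefix = 111111111111111111101111111111111111
slide a length-10 window over [0..9] … [26..35] (27 windows); first occurrence of each distinct factor:
  [  0..  9] 1111111111
  [ 10.. 19] 1111111110
  [ 11.. 20] 1111111101
  [ 12.. 21] 1111111011
  [ 13.. 22] 1111110111
  [ 14.. 23] 1111101111
  [ 15.. 24] 1111011111
  [ 16.. 25] 1110111111
  [ 17.. 26] 1101111111
  [ 18.. 27] 1011111111
  [ 19.. 28] 0111111111
  (the other 16 windows repeat one of these)
distinct factors: {0111111111, 1011111111, 1101111111, 1110111111, 1111011111, 1111101111, 1111110111, 1111111011, 1111111101, 1111111110, 1111111111}
count = 11  (Sturmian bound for length 10 is 11)


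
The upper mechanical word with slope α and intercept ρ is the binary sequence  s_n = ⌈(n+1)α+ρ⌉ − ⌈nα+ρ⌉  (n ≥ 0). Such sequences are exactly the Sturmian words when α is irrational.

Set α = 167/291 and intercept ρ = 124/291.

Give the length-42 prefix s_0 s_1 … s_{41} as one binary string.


011010110101011010101101010110101011010101

n=0: ⌈(1·167+124)/291⌉ − ⌈(0·167+124)/291⌉ = ⌈291/291⌉ − ⌈124/291⌉ = 1 − 1 = 0
n=1: ⌈(2·167+124)/291⌉ − ⌈(1·167+124)/291⌉ = ⌈458/291⌉ − ⌈291/291⌉ = 2 − 1 = 1
n=2: ⌈(3·167+124)/291⌉ − ⌈(2·167+124)/291⌉ = ⌈625/291⌉ − ⌈458/291⌉ = 3 − 2 = 1
n=3: ⌈(4·167+124)/291⌉ − ⌈(3·167+124)/291⌉ = ⌈792/291⌉ − ⌈625/291⌉ = 3 − 3 = 0
n=4: ⌈(5·167+124)/291⌉ − ⌈(4·167+124)/291⌉ = ⌈959/291⌉ − ⌈792/291⌉ = 4 − 3 = 1
n=5: ⌈(6·167+124)/291⌉ − ⌈(5·167+124)/291⌉ = ⌈1126/291⌉ − ⌈959/291⌉ = 4 − 4 = 0
n=6: ⌈(7·167+124)/291⌉ − ⌈(6·167+124)/291⌉ = ⌈1293/291⌉ − ⌈1126/291⌉ = 5 − 4 = 1
n=7: ⌈(8·167+124)/291⌉ − ⌈(7·167+124)/291⌉ = ⌈1460/291⌉ − ⌈1293/291⌉ = 6 − 5 = 1
n=8: ⌈(9·167+124)/291⌉ − ⌈(8·167+124)/291⌉ = ⌈1627/291⌉ − ⌈1460/291⌉ = 6 − 6 = 0
n=9: ⌈(10·167+124)/291⌉ − ⌈(9·167+124)/291⌉ = ⌈1794/291⌉ − ⌈1627/291⌉ = 7 − 6 = 1
n=10: ⌈(11·167+124)/291⌉ − ⌈(10·167+124)/291⌉ = ⌈1961/291⌉ − ⌈1794/291⌉ = 7 − 7 = 0
n=11: ⌈(12·167+124)/291⌉ − ⌈(11·167+124)/291⌉ = ⌈2128/291⌉ − ⌈1961/291⌉ = 8 − 7 = 1
n=12: ⌈(13·167+124)/291⌉ − ⌈(12·167+124)/291⌉ = ⌈2295/291⌉ − ⌈2128/291⌉ = 8 − 8 = 0
n=13: ⌈(14·167+124)/291⌉ − ⌈(13·167+124)/291⌉ = ⌈2462/291⌉ − ⌈2295/291⌉ = 9 − 8 = 1
n=14: ⌈(15·167+124)/291⌉ − ⌈(14·167+124)/291⌉ = ⌈2629/291⌉ − ⌈2462/291⌉ = 10 − 9 = 1
n=15: ⌈(16·167+124)/291⌉ − ⌈(15·167+124)/291⌉ = ⌈2796/291⌉ − ⌈2629/291⌉ = 10 − 10 = 0
n=16: ⌈(17·167+124)/291⌉ − ⌈(16·167+124)/291⌉ = ⌈2963/291⌉ − ⌈2796/291⌉ = 11 − 10 = 1
n=17: ⌈(18·167+124)/291⌉ − ⌈(17·167+124)/291⌉ = ⌈3130/291⌉ − ⌈2963/291⌉ = 11 − 11 = 0
n=18: ⌈(19·167+124)/291⌉ − ⌈(18·167+124)/291⌉ = ⌈3297/291⌉ − ⌈3130/291⌉ = 12 − 11 = 1
n=19: ⌈(20·167+124)/291⌉ − ⌈(19·167+124)/291⌉ = ⌈3464/291⌉ − ⌈3297/291⌉ = 12 − 12 = 0
n=20: ⌈(21·167+124)/291⌉ − ⌈(20·167+124)/291⌉ = ⌈3631/291⌉ − ⌈3464/291⌉ = 13 − 12 = 1
n=21: ⌈(22·167+124)/291⌉ − ⌈(21·167+124)/291⌉ = ⌈3798/291⌉ − ⌈3631/291⌉ = 14 − 13 = 1
n=22: ⌈(23·167+124)/291⌉ − ⌈(22·167+124)/291⌉ = ⌈3965/291⌉ − ⌈3798/291⌉ = 14 − 14 = 0
n=23: ⌈(24·167+124)/291⌉ − ⌈(23·167+124)/291⌉ = ⌈4132/291⌉ − ⌈3965/291⌉ = 15 − 14 = 1
n=24: ⌈(25·167+124)/291⌉ − ⌈(24·167+124)/291⌉ = ⌈4299/291⌉ − ⌈4132/291⌉ = 15 − 15 = 0
n=25: ⌈(26·167+124)/291⌉ − ⌈(25·167+124)/291⌉ = ⌈4466/291⌉ − ⌈4299/291⌉ = 16 − 15 = 1
n=26: ⌈(27·167+124)/291⌉ − ⌈(26·167+124)/291⌉ = ⌈4633/291⌉ − ⌈4466/291⌉ = 16 − 16 = 0
n=27: ⌈(28·167+124)/291⌉ − ⌈(27·167+124)/291⌉ = ⌈4800/291⌉ − ⌈4633/291⌉ = 17 − 16 = 1
n=28: ⌈(29·167+124)/291⌉ − ⌈(28·167+124)/291⌉ = ⌈4967/291⌉ − ⌈4800/291⌉ = 18 − 17 = 1
n=29: ⌈(30·167+124)/291⌉ − ⌈(29·167+124)/291⌉ = ⌈5134/291⌉ − ⌈4967/291⌉ = 18 − 18 = 0
n=30: ⌈(31·167+124)/291⌉ − ⌈(30·167+124)/291⌉ = ⌈5301/291⌉ − ⌈5134/291⌉ = 19 − 18 = 1
n=31: ⌈(32·167+124)/291⌉ − ⌈(31·167+124)/291⌉ = ⌈5468/291⌉ − ⌈5301/291⌉ = 19 − 19 = 0
n=32: ⌈(33·167+124)/291⌉ − ⌈(32·167+124)/291⌉ = ⌈5635/291⌉ − ⌈5468/291⌉ = 20 − 19 = 1
n=33: ⌈(34·167+124)/291⌉ − ⌈(33·167+124)/291⌉ = ⌈5802/291⌉ − ⌈5635/291⌉ = 20 − 20 = 0
n=34: ⌈(35·167+124)/291⌉ − ⌈(34·167+124)/291⌉ = ⌈5969/291⌉ − ⌈5802/291⌉ = 21 − 20 = 1
n=35: ⌈(36·167+124)/291⌉ − ⌈(35·167+124)/291⌉ = ⌈6136/291⌉ − ⌈5969/291⌉ = 22 − 21 = 1
n=36: ⌈(37·167+124)/291⌉ − ⌈(36·167+124)/291⌉ = ⌈6303/291⌉ − ⌈6136/291⌉ = 22 − 22 = 0
n=37: ⌈(38·167+124)/291⌉ − ⌈(37·167+124)/291⌉ = ⌈6470/291⌉ − ⌈6303/291⌉ = 23 − 22 = 1
n=38: ⌈(39·167+124)/291⌉ − ⌈(38·167+124)/291⌉ = ⌈6637/291⌉ − ⌈6470/291⌉ = 23 − 23 = 0
n=39: ⌈(40·167+124)/291⌉ − ⌈(39·167+124)/291⌉ = ⌈6804/291⌉ − ⌈6637/291⌉ = 24 − 23 = 1
n=40: ⌈(41·167+124)/291⌉ − ⌈(40·167+124)/291⌉ = ⌈6971/291⌉ − ⌈6804/291⌉ = 24 − 24 = 0
n=41: ⌈(42·167+124)/291⌉ − ⌈(41·167+124)/291⌉ = ⌈7138/291⌉ − ⌈6971/291⌉ = 25 − 24 = 1


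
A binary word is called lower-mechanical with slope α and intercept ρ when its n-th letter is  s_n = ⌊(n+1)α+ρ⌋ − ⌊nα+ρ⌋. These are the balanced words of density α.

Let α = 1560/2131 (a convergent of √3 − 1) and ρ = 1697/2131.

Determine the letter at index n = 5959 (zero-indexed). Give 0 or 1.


(n+1)α + ρ = (5960·1560 + 1697) / 2131 = 9299297/2131
nα + ρ     = (5959·1560 + 1697) / 2131 = 9297737/2131
⌊9299297/2131⌋ = 4363,  ⌊9297737/2131⌋ = 4363
s_{5959} = 4363 − 4363 = 0

0


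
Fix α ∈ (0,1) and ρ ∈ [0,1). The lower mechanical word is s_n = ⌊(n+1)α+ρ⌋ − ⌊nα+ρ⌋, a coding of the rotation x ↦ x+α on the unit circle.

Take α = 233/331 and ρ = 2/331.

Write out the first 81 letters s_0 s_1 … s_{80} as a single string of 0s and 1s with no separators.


011011011101101101110110111011011011101101101110110111011011011101101101110110111

n=0: ⌊(1·233+2)/331⌋ − ⌊(0·233+2)/331⌋ = ⌊235/331⌋ − ⌊2/331⌋ = 0 − 0 = 0
n=1: ⌊(2·233+2)/331⌋ − ⌊(1·233+2)/331⌋ = ⌊468/331⌋ − ⌊235/331⌋ = 1 − 0 = 1
n=2: ⌊(3·233+2)/331⌋ − ⌊(2·233+2)/331⌋ = ⌊701/331⌋ − ⌊468/331⌋ = 2 − 1 = 1
n=3: ⌊(4·233+2)/331⌋ − ⌊(3·233+2)/331⌋ = ⌊934/331⌋ − ⌊701/331⌋ = 2 − 2 = 0
n=4: ⌊(5·233+2)/331⌋ − ⌊(4·233+2)/331⌋ = ⌊1167/331⌋ − ⌊934/331⌋ = 3 − 2 = 1
n=5: ⌊(6·233+2)/331⌋ − ⌊(5·233+2)/331⌋ = ⌊1400/331⌋ − ⌊1167/331⌋ = 4 − 3 = 1
n=6: ⌊(7·233+2)/331⌋ − ⌊(6·233+2)/331⌋ = ⌊1633/331⌋ − ⌊1400/331⌋ = 4 − 4 = 0
n=7: ⌊(8·233+2)/331⌋ − ⌊(7·233+2)/331⌋ = ⌊1866/331⌋ − ⌊1633/331⌋ = 5 − 4 = 1
n=8: ⌊(9·233+2)/331⌋ − ⌊(8·233+2)/331⌋ = ⌊2099/331⌋ − ⌊1866/331⌋ = 6 − 5 = 1
n=9: ⌊(10·233+2)/331⌋ − ⌊(9·233+2)/331⌋ = ⌊2332/331⌋ − ⌊2099/331⌋ = 7 − 6 = 1
n=10: ⌊(11·233+2)/331⌋ − ⌊(10·233+2)/331⌋ = ⌊2565/331⌋ − ⌊2332/331⌋ = 7 − 7 = 0
n=11: ⌊(12·233+2)/331⌋ − ⌊(11·233+2)/331⌋ = ⌊2798/331⌋ − ⌊2565/331⌋ = 8 − 7 = 1
n=12: ⌊(13·233+2)/331⌋ − ⌊(12·233+2)/331⌋ = ⌊3031/331⌋ − ⌊2798/331⌋ = 9 − 8 = 1
n=13: ⌊(14·233+2)/331⌋ − ⌊(13·233+2)/331⌋ = ⌊3264/331⌋ − ⌊3031/331⌋ = 9 − 9 = 0
n=14: ⌊(15·233+2)/331⌋ − ⌊(14·233+2)/331⌋ = ⌊3497/331⌋ − ⌊3264/331⌋ = 10 − 9 = 1
n=15: ⌊(16·233+2)/331⌋ − ⌊(15·233+2)/331⌋ = ⌊3730/331⌋ − ⌊3497/331⌋ = 11 − 10 = 1
n=16: ⌊(17·233+2)/331⌋ − ⌊(16·233+2)/331⌋ = ⌊3963/331⌋ − ⌊3730/331⌋ = 11 − 11 = 0
n=17: ⌊(18·233+2)/331⌋ − ⌊(17·233+2)/331⌋ = ⌊4196/331⌋ − ⌊3963/331⌋ = 12 − 11 = 1
n=18: ⌊(19·233+2)/331⌋ − ⌊(18·233+2)/331⌋ = ⌊4429/331⌋ − ⌊4196/331⌋ = 13 − 12 = 1
n=19: ⌊(20·233+2)/331⌋ − ⌊(19·233+2)/331⌋ = ⌊4662/331⌋ − ⌊4429/331⌋ = 14 − 13 = 1
n=20: ⌊(21·233+2)/331⌋ − ⌊(20·233+2)/331⌋ = ⌊4895/331⌋ − ⌊4662/331⌋ = 14 − 14 = 0
n=21: ⌊(22·233+2)/331⌋ − ⌊(21·233+2)/331⌋ = ⌊5128/331⌋ − ⌊4895/331⌋ = 15 − 14 = 1
n=22: ⌊(23·233+2)/331⌋ − ⌊(22·233+2)/331⌋ = ⌊5361/331⌋ − ⌊5128/331⌋ = 16 − 15 = 1
n=23: ⌊(24·233+2)/331⌋ − ⌊(23·233+2)/331⌋ = ⌊5594/331⌋ − ⌊5361/331⌋ = 16 − 16 = 0
n=24: ⌊(25·233+2)/331⌋ − ⌊(24·233+2)/331⌋ = ⌊5827/331⌋ − ⌊5594/331⌋ = 17 − 16 = 1
n=25: ⌊(26·233+2)/331⌋ − ⌊(25·233+2)/331⌋ = ⌊6060/331⌋ − ⌊5827/331⌋ = 18 − 17 = 1
n=26: ⌊(27·233+2)/331⌋ − ⌊(26·233+2)/331⌋ = ⌊6293/331⌋ − ⌊6060/331⌋ = 19 − 18 = 1
n=27: ⌊(28·233+2)/331⌋ − ⌊(27·233+2)/331⌋ = ⌊6526/331⌋ − ⌊6293/331⌋ = 19 − 19 = 0
n=28: ⌊(29·233+2)/331⌋ − ⌊(28·233+2)/331⌋ = ⌊6759/331⌋ − ⌊6526/331⌋ = 20 − 19 = 1
n=29: ⌊(30·233+2)/331⌋ − ⌊(29·233+2)/331⌋ = ⌊6992/331⌋ − ⌊6759/331⌋ = 21 − 20 = 1
n=30: ⌊(31·233+2)/331⌋ − ⌊(30·233+2)/331⌋ = ⌊7225/331⌋ − ⌊6992/331⌋ = 21 − 21 = 0
n=31: ⌊(32·233+2)/331⌋ − ⌊(31·233+2)/331⌋ = ⌊7458/331⌋ − ⌊7225/331⌋ = 22 − 21 = 1
n=32: ⌊(33·233+2)/331⌋ − ⌊(32·233+2)/331⌋ = ⌊7691/331⌋ − ⌊7458/331⌋ = 23 − 22 = 1
n=33: ⌊(34·233+2)/331⌋ − ⌊(33·233+2)/331⌋ = ⌊7924/331⌋ − ⌊7691/331⌋ = 23 − 23 = 0
n=34: ⌊(35·233+2)/331⌋ − ⌊(34·233+2)/331⌋ = ⌊8157/331⌋ − ⌊7924/331⌋ = 24 − 23 = 1
n=35: ⌊(36·233+2)/331⌋ − ⌊(35·233+2)/331⌋ = ⌊8390/331⌋ − ⌊8157/331⌋ = 25 − 24 = 1
n=36: ⌊(37·233+2)/331⌋ − ⌊(36·233+2)/331⌋ = ⌊8623/331⌋ − ⌊8390/331⌋ = 26 − 25 = 1
n=37: ⌊(38·233+2)/331⌋ − ⌊(37·233+2)/331⌋ = ⌊8856/331⌋ − ⌊8623/331⌋ = 26 − 26 = 0
n=38: ⌊(39·233+2)/331⌋ − ⌊(38·233+2)/331⌋ = ⌊9089/331⌋ − ⌊8856/331⌋ = 27 − 26 = 1
n=39: ⌊(40·233+2)/331⌋ − ⌊(39·233+2)/331⌋ = ⌊9322/331⌋ − ⌊9089/331⌋ = 28 − 27 = 1
n=40: ⌊(41·233+2)/331⌋ − ⌊(40·233+2)/331⌋ = ⌊9555/331⌋ − ⌊9322/331⌋ = 28 − 28 = 0
n=41: ⌊(42·233+2)/331⌋ − ⌊(41·233+2)/331⌋ = ⌊9788/331⌋ − ⌊9555/331⌋ = 29 − 28 = 1
n=42: ⌊(43·233+2)/331⌋ − ⌊(42·233+2)/331⌋ = ⌊10021/331⌋ − ⌊9788/331⌋ = 30 − 29 = 1
n=43: ⌊(44·233+2)/331⌋ − ⌊(43·233+2)/331⌋ = ⌊10254/331⌋ − ⌊10021/331⌋ = 30 − 30 = 0
n=44: ⌊(45·233+2)/331⌋ − ⌊(44·233+2)/331⌋ = ⌊10487/331⌋ − ⌊10254/331⌋ = 31 − 30 = 1
n=45: ⌊(46·233+2)/331⌋ − ⌊(45·233+2)/331⌋ = ⌊10720/331⌋ − ⌊10487/331⌋ = 32 − 31 = 1
n=46: ⌊(47·233+2)/331⌋ − ⌊(46·233+2)/331⌋ = ⌊10953/331⌋ − ⌊10720/331⌋ = 33 − 32 = 1
n=47: ⌊(48·233+2)/331⌋ − ⌊(47·233+2)/331⌋ = ⌊11186/331⌋ − ⌊10953/331⌋ = 33 − 33 = 0
n=48: ⌊(49·233+2)/331⌋ − ⌊(48·233+2)/331⌋ = ⌊11419/331⌋ − ⌊11186/331⌋ = 34 − 33 = 1
n=49: ⌊(50·233+2)/331⌋ − ⌊(49·233+2)/331⌋ = ⌊11652/331⌋ − ⌊11419/331⌋ = 35 − 34 = 1
n=50: ⌊(51·233+2)/331⌋ − ⌊(50·233+2)/331⌋ = ⌊11885/331⌋ − ⌊11652/331⌋ = 35 − 35 = 0
n=51: ⌊(52·233+2)/331⌋ − ⌊(51·233+2)/331⌋ = ⌊12118/331⌋ − ⌊11885/331⌋ = 36 − 35 = 1
n=52: ⌊(53·233+2)/331⌋ − ⌊(52·233+2)/331⌋ = ⌊12351/331⌋ − ⌊12118/331⌋ = 37 − 36 = 1
n=53: ⌊(54·233+2)/331⌋ − ⌊(53·233+2)/331⌋ = ⌊12584/331⌋ − ⌊12351/331⌋ = 38 − 37 = 1
n=54: ⌊(55·233+2)/331⌋ − ⌊(54·233+2)/331⌋ = ⌊12817/331⌋ − ⌊12584/331⌋ = 38 − 38 = 0
n=55: ⌊(56·233+2)/331⌋ − ⌊(55·233+2)/331⌋ = ⌊13050/331⌋ − ⌊12817/331⌋ = 39 − 38 = 1
n=56: ⌊(57·233+2)/331⌋ − ⌊(56·233+2)/331⌋ = ⌊13283/331⌋ − ⌊13050/331⌋ = 40 − 39 = 1
n=57: ⌊(58·233+2)/331⌋ − ⌊(57·233+2)/331⌋ = ⌊13516/331⌋ − ⌊13283/331⌋ = 40 − 40 = 0
n=58: ⌊(59·233+2)/331⌋ − ⌊(58·233+2)/331⌋ = ⌊13749/331⌋ − ⌊13516/331⌋ = 41 − 40 = 1
n=59: ⌊(60·233+2)/331⌋ − ⌊(59·233+2)/331⌋ = ⌊13982/331⌋ − ⌊13749/331⌋ = 42 − 41 = 1
n=60: ⌊(61·233+2)/331⌋ − ⌊(60·233+2)/331⌋ = ⌊14215/331⌋ − ⌊13982/331⌋ = 42 − 42 = 0
n=61: ⌊(62·233+2)/331⌋ − ⌊(61·233+2)/331⌋ = ⌊14448/331⌋ − ⌊14215/331⌋ = 43 − 42 = 1
n=62: ⌊(63·233+2)/331⌋ − ⌊(62·233+2)/331⌋ = ⌊14681/331⌋ − ⌊14448/331⌋ = 44 − 43 = 1
n=63: ⌊(64·233+2)/331⌋ − ⌊(63·233+2)/331⌋ = ⌊14914/331⌋ − ⌊14681/331⌋ = 45 − 44 = 1
n=64: ⌊(65·233+2)/331⌋ − ⌊(64·233+2)/331⌋ = ⌊15147/331⌋ − ⌊14914/331⌋ = 45 − 45 = 0
n=65: ⌊(66·233+2)/331⌋ − ⌊(65·233+2)/331⌋ = ⌊15380/331⌋ − ⌊15147/331⌋ = 46 − 45 = 1
n=66: ⌊(67·233+2)/331⌋ − ⌊(66·233+2)/331⌋ = ⌊15613/331⌋ − ⌊15380/331⌋ = 47 − 46 = 1
n=67: ⌊(68·233+2)/331⌋ − ⌊(67·233+2)/331⌋ = ⌊15846/331⌋ − ⌊15613/331⌋ = 47 − 47 = 0
n=68: ⌊(69·233+2)/331⌋ − ⌊(68·233+2)/331⌋ = ⌊16079/331⌋ − ⌊15846/331⌋ = 48 − 47 = 1
n=69: ⌊(70·233+2)/331⌋ − ⌊(69·233+2)/331⌋ = ⌊16312/331⌋ − ⌊16079/331⌋ = 49 − 48 = 1
n=70: ⌊(71·233+2)/331⌋ − ⌊(70·233+2)/331⌋ = ⌊16545/331⌋ − ⌊16312/331⌋ = 49 − 49 = 0
n=71: ⌊(72·233+2)/331⌋ − ⌊(71·233+2)/331⌋ = ⌊16778/331⌋ − ⌊16545/331⌋ = 50 − 49 = 1
n=72: ⌊(73·233+2)/331⌋ − ⌊(72·233+2)/331⌋ = ⌊17011/331⌋ − ⌊16778/331⌋ = 51 − 50 = 1
n=73: ⌊(74·233+2)/331⌋ − ⌊(73·233+2)/331⌋ = ⌊17244/331⌋ − ⌊17011/331⌋ = 52 − 51 = 1
n=74: ⌊(75·233+2)/331⌋ − ⌊(74·233+2)/331⌋ = ⌊17477/331⌋ − ⌊17244/331⌋ = 52 − 52 = 0
n=75: ⌊(76·233+2)/331⌋ − ⌊(75·233+2)/331⌋ = ⌊17710/331⌋ − ⌊17477/331⌋ = 53 − 52 = 1
n=76: ⌊(77·233+2)/331⌋ − ⌊(76·233+2)/331⌋ = ⌊17943/331⌋ − ⌊17710/331⌋ = 54 − 53 = 1
n=77: ⌊(78·233+2)/331⌋ − ⌊(77·233+2)/331⌋ = ⌊18176/331⌋ − ⌊17943/331⌋ = 54 − 54 = 0
n=78: ⌊(79·233+2)/331⌋ − ⌊(78·233+2)/331⌋ = ⌊18409/331⌋ − ⌊18176/331⌋ = 55 − 54 = 1
n=79: ⌊(80·233+2)/331⌋ − ⌊(79·233+2)/331⌋ = ⌊18642/331⌋ − ⌊18409/331⌋ = 56 − 55 = 1
n=80: ⌊(81·233+2)/331⌋ − ⌊(80·233+2)/331⌋ = ⌊18875/331⌋ − ⌊18642/331⌋ = 57 − 56 = 1


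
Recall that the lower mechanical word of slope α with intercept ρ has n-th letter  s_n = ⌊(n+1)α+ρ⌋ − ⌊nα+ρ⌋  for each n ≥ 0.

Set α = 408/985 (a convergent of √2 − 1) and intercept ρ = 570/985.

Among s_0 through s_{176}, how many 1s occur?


#1s = Σ_{n=0}^{176} s_n = Σ_{n=0}^{176} (⌊(n+1)α+ρ⌋ − ⌊nα+ρ⌋)
the sum telescopes: every ⌊nα+ρ⌋ with 0 < n < 177 appears once with + and once with −, leaving ⌊177α+ρ⌋ − ⌊0·α+ρ⌋
177α + ρ = (177·408 + 570) / 985 = 72786/985
ρ = 570/985
⌊72786/985⌋ = 73,  ⌊570/985⌋ = 0
#1s = 73 − 0 = 73

73


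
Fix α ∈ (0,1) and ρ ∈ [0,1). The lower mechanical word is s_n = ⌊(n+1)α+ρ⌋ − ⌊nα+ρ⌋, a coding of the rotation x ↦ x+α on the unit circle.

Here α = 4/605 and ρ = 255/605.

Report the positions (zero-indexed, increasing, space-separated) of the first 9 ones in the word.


n=0: ⌊259/605⌋−⌊255/605⌋ = 0−0 = 0
n=1: ⌊263/605⌋−⌊259/605⌋ = 0−0 = 0
  …
n=87: ⌊607/605⌋−⌊603/605⌋ = 1−0 = 1  ← one
n=88: ⌊611/605⌋−⌊607/605⌋ = 1−1 = 0
n=89: ⌊615/605⌋−⌊611/605⌋ = 1−1 = 0
  …
n=238: ⌊1211/605⌋−⌊1207/605⌋ = 2−1 = 1  ← one
n=239: ⌊1215/605⌋−⌊1211/605⌋ = 2−2 = 0
n=240: ⌊1219/605⌋−⌊1215/605⌋ = 2−2 = 0
  …
n=389: ⌊1815/605⌋−⌊1811/605⌋ = 3−2 = 1  ← one
n=390: ⌊1819/605⌋−⌊1815/605⌋ = 3−3 = 0
n=391: ⌊1823/605⌋−⌊1819/605⌋ = 3−3 = 0
  …
n=541: ⌊2423/605⌋−⌊2419/605⌋ = 4−3 = 1  ← one
n=542: ⌊2427/605⌋−⌊2423/605⌋ = 4−4 = 0
n=543: ⌊2431/605⌋−⌊2427/605⌋ = 4−4 = 0
  …
n=692: ⌊3027/605⌋−⌊3023/605⌋ = 5−4 = 1  ← one
n=693: ⌊3031/605⌋−⌊3027/605⌋ = 5−5 = 0
n=694: ⌊3035/605⌋−⌊3031/605⌋ = 5−5 = 0
  …
n=843: ⌊3631/605⌋−⌊3627/605⌋ = 6−5 = 1  ← one
n=844: ⌊3635/605⌋−⌊3631/605⌋ = 6−6 = 0
n=845: ⌊3639/605⌋−⌊3635/605⌋ = 6−6 = 0
  …
n=994: ⌊4235/605⌋−⌊4231/605⌋ = 7−6 = 1  ← one
n=995: ⌊4239/605⌋−⌊4235/605⌋ = 7−7 = 0
n=996: ⌊4243/605⌋−⌊4239/605⌋ = 7−7 = 0
  …
n=1146: ⌊4843/605⌋−⌊4839/605⌋ = 8−7 = 1  ← one
n=1147: ⌊4847/605⌋−⌊4843/605⌋ = 8−8 = 0
n=1148: ⌊4851/605⌋−⌊4847/605⌋ = 8−8 = 0
  …
n=1297: ⌊5447/605⌋−⌊5443/605⌋ = 9−8 = 1  ← one
positions of the first 9 ones: 87 238 389 541 692 843 994 1146 1297

87 238 389 541 692 843 994 1146 1297


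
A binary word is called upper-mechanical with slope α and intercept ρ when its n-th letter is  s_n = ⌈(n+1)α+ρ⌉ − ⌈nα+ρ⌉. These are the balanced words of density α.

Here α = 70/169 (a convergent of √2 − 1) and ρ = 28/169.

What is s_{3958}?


(n+1)α + ρ = (3959·70 + 28) / 169 = 277158/169
nα + ρ     = (3958·70 + 28) / 169 = 277088/169
⌈277158/169⌉ = 1640,  ⌈277088/169⌉ = 1640
s_{3958} = 1640 − 1640 = 0

0


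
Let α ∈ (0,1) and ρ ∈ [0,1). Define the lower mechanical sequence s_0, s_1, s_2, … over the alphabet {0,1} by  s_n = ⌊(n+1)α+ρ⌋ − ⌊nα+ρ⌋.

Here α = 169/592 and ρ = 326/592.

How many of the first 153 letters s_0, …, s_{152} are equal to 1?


#1s = Σ_{n=0}^{152} s_n = Σ_{n=0}^{152} (⌊(n+1)α+ρ⌋ − ⌊nα+ρ⌋)
the sum telescopes: every ⌊nα+ρ⌋ with 0 < n < 153 appears once with + and once with −, leaving ⌊153α+ρ⌋ − ⌊0·α+ρ⌋
153α + ρ = (153·169 + 326) / 592 = 26183/592
ρ = 326/592
⌊26183/592⌋ = 44,  ⌊326/592⌋ = 0
#1s = 44 − 0 = 44

44


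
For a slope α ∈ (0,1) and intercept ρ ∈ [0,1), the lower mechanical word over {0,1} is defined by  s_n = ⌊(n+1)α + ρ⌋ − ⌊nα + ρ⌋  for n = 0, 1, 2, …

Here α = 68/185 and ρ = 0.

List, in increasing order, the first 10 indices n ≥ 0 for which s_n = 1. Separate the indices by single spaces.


2 5 8 10 13 16 19 21 24 27

n=0: ⌊68/185⌋−⌊0/185⌋ = 0−0 = 0
n=1: ⌊136/185⌋−⌊68/185⌋ = 0−0 = 0
n=2: ⌊204/185⌋−⌊136/185⌋ = 1−0 = 1  ← one
n=3: ⌊272/185⌋−⌊204/185⌋ = 1−1 = 0
n=4: ⌊340/185⌋−⌊272/185⌋ = 1−1 = 0
n=5: ⌊408/185⌋−⌊340/185⌋ = 2−1 = 1  ← one
n=6: ⌊476/185⌋−⌊408/185⌋ = 2−2 = 0
n=7: ⌊544/185⌋−⌊476/185⌋ = 2−2 = 0
n=8: ⌊612/185⌋−⌊544/185⌋ = 3−2 = 1  ← one
n=9: ⌊680/185⌋−⌊612/185⌋ = 3−3 = 0
n=10: ⌊748/185⌋−⌊680/185⌋ = 4−3 = 1  ← one
n=11: ⌊816/185⌋−⌊748/185⌋ = 4−4 = 0
n=12: ⌊884/185⌋−⌊816/185⌋ = 4−4 = 0
n=13: ⌊952/185⌋−⌊884/185⌋ = 5−4 = 1  ← one
n=14: ⌊1020/185⌋−⌊952/185⌋ = 5−5 = 0
n=15: ⌊1088/185⌋−⌊1020/185⌋ = 5−5 = 0
n=16: ⌊1156/185⌋−⌊1088/185⌋ = 6−5 = 1  ← one
n=17: ⌊1224/185⌋−⌊1156/185⌋ = 6−6 = 0
n=18: ⌊1292/185⌋−⌊1224/185⌋ = 6−6 = 0
n=19: ⌊1360/185⌋−⌊1292/185⌋ = 7−6 = 1  ← one
n=20: ⌊1428/185⌋−⌊1360/185⌋ = 7−7 = 0
n=21: ⌊1496/185⌋−⌊1428/185⌋ = 8−7 = 1  ← one
n=22: ⌊1564/185⌋−⌊1496/185⌋ = 8−8 = 0
n=23: ⌊1632/185⌋−⌊1564/185⌋ = 8−8 = 0
n=24: ⌊1700/185⌋−⌊1632/185⌋ = 9−8 = 1  ← one
n=25: ⌊1768/185⌋−⌊1700/185⌋ = 9−9 = 0
n=26: ⌊1836/185⌋−⌊1768/185⌋ = 9−9 = 0
n=27: ⌊1904/185⌋−⌊1836/185⌋ = 10−9 = 1  ← one
positions of the first 10 ones: 2 5 8 10 13 16 19 21 24 27


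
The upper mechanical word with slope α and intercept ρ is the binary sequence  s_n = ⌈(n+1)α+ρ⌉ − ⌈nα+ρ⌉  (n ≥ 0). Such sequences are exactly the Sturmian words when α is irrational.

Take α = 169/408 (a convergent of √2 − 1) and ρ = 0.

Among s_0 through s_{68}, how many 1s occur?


#1s = Σ_{n=0}^{68} s_n = Σ_{n=0}^{68} (⌈(n+1)α+ρ⌉ − ⌈nα+ρ⌉)
the sum telescopes: every ⌈nα+ρ⌉ with 0 < n < 69 appears once with + and once with −, leaving ⌈69α+ρ⌉ − ⌈0·α+ρ⌉
69α + ρ = (69·169) / 408 = 11661/408
ρ = 0/408
⌈11661/408⌉ = 29,  ⌈0/408⌉ = 0
#1s = 29 − 0 = 29

29


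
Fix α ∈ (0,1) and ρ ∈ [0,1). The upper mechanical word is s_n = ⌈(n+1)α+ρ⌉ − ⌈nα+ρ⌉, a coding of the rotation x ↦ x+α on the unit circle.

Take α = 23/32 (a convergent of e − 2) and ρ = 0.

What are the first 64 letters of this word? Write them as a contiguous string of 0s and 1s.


1110111011011101101110110111011011101110110111011011101101110110

n=0: ⌈(1·23)/32⌉ − ⌈(0·23)/32⌉ = ⌈23/32⌉ − ⌈0/32⌉ = 1 − 0 = 1
n=1: ⌈(2·23)/32⌉ − ⌈(1·23)/32⌉ = ⌈46/32⌉ − ⌈23/32⌉ = 2 − 1 = 1
n=2: ⌈(3·23)/32⌉ − ⌈(2·23)/32⌉ = ⌈69/32⌉ − ⌈46/32⌉ = 3 − 2 = 1
n=3: ⌈(4·23)/32⌉ − ⌈(3·23)/32⌉ = ⌈92/32⌉ − ⌈69/32⌉ = 3 − 3 = 0
n=4: ⌈(5·23)/32⌉ − ⌈(4·23)/32⌉ = ⌈115/32⌉ − ⌈92/32⌉ = 4 − 3 = 1
n=5: ⌈(6·23)/32⌉ − ⌈(5·23)/32⌉ = ⌈138/32⌉ − ⌈115/32⌉ = 5 − 4 = 1
n=6: ⌈(7·23)/32⌉ − ⌈(6·23)/32⌉ = ⌈161/32⌉ − ⌈138/32⌉ = 6 − 5 = 1
n=7: ⌈(8·23)/32⌉ − ⌈(7·23)/32⌉ = ⌈184/32⌉ − ⌈161/32⌉ = 6 − 6 = 0
n=8: ⌈(9·23)/32⌉ − ⌈(8·23)/32⌉ = ⌈207/32⌉ − ⌈184/32⌉ = 7 − 6 = 1
n=9: ⌈(10·23)/32⌉ − ⌈(9·23)/32⌉ = ⌈230/32⌉ − ⌈207/32⌉ = 8 − 7 = 1
n=10: ⌈(11·23)/32⌉ − ⌈(10·23)/32⌉ = ⌈253/32⌉ − ⌈230/32⌉ = 8 − 8 = 0
n=11: ⌈(12·23)/32⌉ − ⌈(11·23)/32⌉ = ⌈276/32⌉ − ⌈253/32⌉ = 9 − 8 = 1
n=12: ⌈(13·23)/32⌉ − ⌈(12·23)/32⌉ = ⌈299/32⌉ − ⌈276/32⌉ = 10 − 9 = 1
n=13: ⌈(14·23)/32⌉ − ⌈(13·23)/32⌉ = ⌈322/32⌉ − ⌈299/32⌉ = 11 − 10 = 1
n=14: ⌈(15·23)/32⌉ − ⌈(14·23)/32⌉ = ⌈345/32⌉ − ⌈322/32⌉ = 11 − 11 = 0
n=15: ⌈(16·23)/32⌉ − ⌈(15·23)/32⌉ = ⌈368/32⌉ − ⌈345/32⌉ = 12 − 11 = 1
n=16: ⌈(17·23)/32⌉ − ⌈(16·23)/32⌉ = ⌈391/32⌉ − ⌈368/32⌉ = 13 − 12 = 1
n=17: ⌈(18·23)/32⌉ − ⌈(17·23)/32⌉ = ⌈414/32⌉ − ⌈391/32⌉ = 13 − 13 = 0
n=18: ⌈(19·23)/32⌉ − ⌈(18·23)/32⌉ = ⌈437/32⌉ − ⌈414/32⌉ = 14 − 13 = 1
n=19: ⌈(20·23)/32⌉ − ⌈(19·23)/32⌉ = ⌈460/32⌉ − ⌈437/32⌉ = 15 − 14 = 1
n=20: ⌈(21·23)/32⌉ − ⌈(20·23)/32⌉ = ⌈483/32⌉ − ⌈460/32⌉ = 16 − 15 = 1
n=21: ⌈(22·23)/32⌉ − ⌈(21·23)/32⌉ = ⌈506/32⌉ − ⌈483/32⌉ = 16 − 16 = 0
n=22: ⌈(23·23)/32⌉ − ⌈(22·23)/32⌉ = ⌈529/32⌉ − ⌈506/32⌉ = 17 − 16 = 1
n=23: ⌈(24·23)/32⌉ − ⌈(23·23)/32⌉ = ⌈552/32⌉ − ⌈529/32⌉ = 18 − 17 = 1
n=24: ⌈(25·23)/32⌉ − ⌈(24·23)/32⌉ = ⌈575/32⌉ − ⌈552/32⌉ = 18 − 18 = 0
n=25: ⌈(26·23)/32⌉ − ⌈(25·23)/32⌉ = ⌈598/32⌉ − ⌈575/32⌉ = 19 − 18 = 1
n=26: ⌈(27·23)/32⌉ − ⌈(26·23)/32⌉ = ⌈621/32⌉ − ⌈598/32⌉ = 20 − 19 = 1
n=27: ⌈(28·23)/32⌉ − ⌈(27·23)/32⌉ = ⌈644/32⌉ − ⌈621/32⌉ = 21 − 20 = 1
n=28: ⌈(29·23)/32⌉ − ⌈(28·23)/32⌉ = ⌈667/32⌉ − ⌈644/32⌉ = 21 − 21 = 0
n=29: ⌈(30·23)/32⌉ − ⌈(29·23)/32⌉ = ⌈690/32⌉ − ⌈667/32⌉ = 22 − 21 = 1
n=30: ⌈(31·23)/32⌉ − ⌈(30·23)/32⌉ = ⌈713/32⌉ − ⌈690/32⌉ = 23 − 22 = 1
n=31: ⌈(32·23)/32⌉ − ⌈(31·23)/32⌉ = ⌈736/32⌉ − ⌈713/32⌉ = 23 − 23 = 0
n=32: ⌈(33·23)/32⌉ − ⌈(32·23)/32⌉ = ⌈759/32⌉ − ⌈736/32⌉ = 24 − 23 = 1
n=33: ⌈(34·23)/32⌉ − ⌈(33·23)/32⌉ = ⌈782/32⌉ − ⌈759/32⌉ = 25 − 24 = 1
n=34: ⌈(35·23)/32⌉ − ⌈(34·23)/32⌉ = ⌈805/32⌉ − ⌈782/32⌉ = 26 − 25 = 1
n=35: ⌈(36·23)/32⌉ − ⌈(35·23)/32⌉ = ⌈828/32⌉ − ⌈805/32⌉ = 26 − 26 = 0
n=36: ⌈(37·23)/32⌉ − ⌈(36·23)/32⌉ = ⌈851/32⌉ − ⌈828/32⌉ = 27 − 26 = 1
n=37: ⌈(38·23)/32⌉ − ⌈(37·23)/32⌉ = ⌈874/32⌉ − ⌈851/32⌉ = 28 − 27 = 1
n=38: ⌈(39·23)/32⌉ − ⌈(38·23)/32⌉ = ⌈897/32⌉ − ⌈874/32⌉ = 29 − 28 = 1
n=39: ⌈(40·23)/32⌉ − ⌈(39·23)/32⌉ = ⌈920/32⌉ − ⌈897/32⌉ = 29 − 29 = 0
n=40: ⌈(41·23)/32⌉ − ⌈(40·23)/32⌉ = ⌈943/32⌉ − ⌈920/32⌉ = 30 − 29 = 1
n=41: ⌈(42·23)/32⌉ − ⌈(41·23)/32⌉ = ⌈966/32⌉ − ⌈943/32⌉ = 31 − 30 = 1
n=42: ⌈(43·23)/32⌉ − ⌈(42·23)/32⌉ = ⌈989/32⌉ − ⌈966/32⌉ = 31 − 31 = 0
n=43: ⌈(44·23)/32⌉ − ⌈(43·23)/32⌉ = ⌈1012/32⌉ − ⌈989/32⌉ = 32 − 31 = 1
n=44: ⌈(45·23)/32⌉ − ⌈(44·23)/32⌉ = ⌈1035/32⌉ − ⌈1012/32⌉ = 33 − 32 = 1
n=45: ⌈(46·23)/32⌉ − ⌈(45·23)/32⌉ = ⌈1058/32⌉ − ⌈1035/32⌉ = 34 − 33 = 1
n=46: ⌈(47·23)/32⌉ − ⌈(46·23)/32⌉ = ⌈1081/32⌉ − ⌈1058/32⌉ = 34 − 34 = 0
n=47: ⌈(48·23)/32⌉ − ⌈(47·23)/32⌉ = ⌈1104/32⌉ − ⌈1081/32⌉ = 35 − 34 = 1
n=48: ⌈(49·23)/32⌉ − ⌈(48·23)/32⌉ = ⌈1127/32⌉ − ⌈1104/32⌉ = 36 − 35 = 1
n=49: ⌈(50·23)/32⌉ − ⌈(49·23)/32⌉ = ⌈1150/32⌉ − ⌈1127/32⌉ = 36 − 36 = 0
n=50: ⌈(51·23)/32⌉ − ⌈(50·23)/32⌉ = ⌈1173/32⌉ − ⌈1150/32⌉ = 37 − 36 = 1
n=51: ⌈(52·23)/32⌉ − ⌈(51·23)/32⌉ = ⌈1196/32⌉ − ⌈1173/32⌉ = 38 − 37 = 1
n=52: ⌈(53·23)/32⌉ − ⌈(52·23)/32⌉ = ⌈1219/32⌉ − ⌈1196/32⌉ = 39 − 38 = 1
n=53: ⌈(54·23)/32⌉ − ⌈(53·23)/32⌉ = ⌈1242/32⌉ − ⌈1219/32⌉ = 39 − 39 = 0
n=54: ⌈(55·23)/32⌉ − ⌈(54·23)/32⌉ = ⌈1265/32⌉ − ⌈1242/32⌉ = 40 − 39 = 1
n=55: ⌈(56·23)/32⌉ − ⌈(55·23)/32⌉ = ⌈1288/32⌉ − ⌈1265/32⌉ = 41 − 40 = 1
n=56: ⌈(57·23)/32⌉ − ⌈(56·23)/32⌉ = ⌈1311/32⌉ − ⌈1288/32⌉ = 41 − 41 = 0
n=57: ⌈(58·23)/32⌉ − ⌈(57·23)/32⌉ = ⌈1334/32⌉ − ⌈1311/32⌉ = 42 − 41 = 1
n=58: ⌈(59·23)/32⌉ − ⌈(58·23)/32⌉ = ⌈1357/32⌉ − ⌈1334/32⌉ = 43 − 42 = 1
n=59: ⌈(60·23)/32⌉ − ⌈(59·23)/32⌉ = ⌈1380/32⌉ − ⌈1357/32⌉ = 44 − 43 = 1
n=60: ⌈(61·23)/32⌉ − ⌈(60·23)/32⌉ = ⌈1403/32⌉ − ⌈1380/32⌉ = 44 − 44 = 0
n=61: ⌈(62·23)/32⌉ − ⌈(61·23)/32⌉ = ⌈1426/32⌉ − ⌈1403/32⌉ = 45 − 44 = 1
n=62: ⌈(63·23)/32⌉ − ⌈(62·23)/32⌉ = ⌈1449/32⌉ − ⌈1426/32⌉ = 46 − 45 = 1
n=63: ⌈(64·23)/32⌉ − ⌈(63·23)/32⌉ = ⌈1472/32⌉ − ⌈1449/32⌉ = 46 − 46 = 0


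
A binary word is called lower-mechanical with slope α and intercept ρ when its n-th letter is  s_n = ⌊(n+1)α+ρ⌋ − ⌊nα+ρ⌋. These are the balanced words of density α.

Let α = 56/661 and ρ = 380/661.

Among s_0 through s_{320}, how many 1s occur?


#1s = Σ_{n=0}^{320} s_n = Σ_{n=0}^{320} (⌊(n+1)α+ρ⌋ − ⌊nα+ρ⌋)
the sum telescopes: every ⌊nα+ρ⌋ with 0 < n < 321 appears once with + and once with −, leaving ⌊321α+ρ⌋ − ⌊0·α+ρ⌋
321α + ρ = (321·56 + 380) / 661 = 18356/661
ρ = 380/661
⌊18356/661⌋ = 27,  ⌊380/661⌋ = 0
#1s = 27 − 0 = 27

27


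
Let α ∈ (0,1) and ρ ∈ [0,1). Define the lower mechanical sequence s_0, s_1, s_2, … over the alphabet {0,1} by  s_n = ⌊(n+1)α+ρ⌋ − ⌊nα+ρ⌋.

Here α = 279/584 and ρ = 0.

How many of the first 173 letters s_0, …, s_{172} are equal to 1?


82

#1s = Σ_{n=0}^{172} s_n = Σ_{n=0}^{172} (⌊(n+1)α+ρ⌋ − ⌊nα+ρ⌋)
the sum telescopes: every ⌊nα+ρ⌋ with 0 < n < 173 appears once with + and once with −, leaving ⌊173α+ρ⌋ − ⌊0·α+ρ⌋
173α + ρ = (173·279) / 584 = 48267/584
ρ = 0/584
⌊48267/584⌋ = 82,  ⌊0/584⌋ = 0
#1s = 82 − 0 = 82


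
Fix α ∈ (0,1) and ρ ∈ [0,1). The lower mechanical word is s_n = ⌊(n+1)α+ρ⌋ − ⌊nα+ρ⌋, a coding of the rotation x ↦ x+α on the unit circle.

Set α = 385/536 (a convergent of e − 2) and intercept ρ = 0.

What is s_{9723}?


(n+1)α + ρ = (9724·385) / 536 = 3743740/536
nα + ρ     = (9723·385) / 536 = 3743355/536
⌊3743740/536⌋ = 6984,  ⌊3743355/536⌋ = 6983
s_{9723} = 6984 − 6983 = 1

1
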